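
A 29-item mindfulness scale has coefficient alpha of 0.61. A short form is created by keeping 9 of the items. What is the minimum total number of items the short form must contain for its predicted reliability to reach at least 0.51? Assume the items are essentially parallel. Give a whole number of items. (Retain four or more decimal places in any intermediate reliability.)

20

First, r for the 9-item form: n = 9/29 = 0.3103, so r_9 = 0.3103·0.61/(1 + (0.3103 − 1)·0.61) = 0.3268
Then solve for n' with r_old = 0.3268, r_target = 0.51: n' = 0.51(1 − 0.3268)/[0.3268(1 − 0.51)] = 2.1441
Total items = 2.1441 × 9 = 19.30, rounded up to 20.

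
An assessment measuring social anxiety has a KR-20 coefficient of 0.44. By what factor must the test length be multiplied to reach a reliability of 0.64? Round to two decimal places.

2.26

Invert Spearman-Brown to solve for n:
n = r*(1 − r) / [ r (1 − r*) ]
n = [0.64 × 0.56] / [0.44 × 0.36]
n = 0.3584 / 0.1584 ≈ 2.2626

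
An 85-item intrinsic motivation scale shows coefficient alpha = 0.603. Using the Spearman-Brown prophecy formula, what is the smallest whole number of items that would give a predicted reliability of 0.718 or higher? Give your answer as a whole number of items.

143

n = [0.718 × 0.397] / [0.603 × 0.282]
n = 0.285046 / 0.170046 ≈ 1.6763
1.6763 × 85 = 142.49 → 143 items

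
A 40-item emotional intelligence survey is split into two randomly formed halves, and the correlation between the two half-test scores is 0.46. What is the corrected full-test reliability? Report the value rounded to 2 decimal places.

Apply the Spearman-Brown correction with n = 2:
r_full = 2r_hh / (1 + r_hh) = 2 × 0.46 / (1 + 0.46)
       = 0.9200 / 1.4600 = 0.6301

0.63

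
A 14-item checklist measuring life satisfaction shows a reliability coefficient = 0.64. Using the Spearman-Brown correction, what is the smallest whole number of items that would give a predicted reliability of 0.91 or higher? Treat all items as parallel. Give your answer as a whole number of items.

80

n = [0.91 × 0.36] / [0.64 × 0.09]
  = 0.3276 / 0.0576 = 5.6875
5.6875 × 14 = 79.62 → 80 items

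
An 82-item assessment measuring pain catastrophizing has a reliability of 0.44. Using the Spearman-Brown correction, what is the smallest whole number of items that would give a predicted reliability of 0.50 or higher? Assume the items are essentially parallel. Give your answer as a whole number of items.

Spearman-Brown solved for the length factor n:
n = r_target (1 − r_old) / [ r_old (1 − r_target) ]
n = 0.50(1 − 0.44) / [0.44(1 − 0.50)]
  = 0.2800 / 0.2200 = 1.2727
Items needed = n × 82 = 1.2727 × 82 ≈ 104.36 → round up to 105

105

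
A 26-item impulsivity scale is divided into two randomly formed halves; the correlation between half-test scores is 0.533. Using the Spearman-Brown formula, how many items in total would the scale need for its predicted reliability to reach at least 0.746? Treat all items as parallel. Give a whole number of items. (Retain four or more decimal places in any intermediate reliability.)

r_full = 2(0.533)/(1 + 0.533) = 0.6954
n = r_tgt(1 − r_full) / [r_full(1 − r_tgt)] = 0.746 × 0.3046 / (0.6954 × 0.254) ≈ 1.2865
Items = 1.2865 × 26 ≈ 33.45 → 34

34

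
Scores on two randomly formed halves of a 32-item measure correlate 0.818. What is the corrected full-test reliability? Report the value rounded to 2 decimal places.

Apply the Spearman-Brown correction with n = 2:
r_full = 2r_hh / (1 + r_hh) = 2 × 0.818 / (1 + 0.818)
r_full = 1.6360 / 1.8180 ≈ 0.8999

0.90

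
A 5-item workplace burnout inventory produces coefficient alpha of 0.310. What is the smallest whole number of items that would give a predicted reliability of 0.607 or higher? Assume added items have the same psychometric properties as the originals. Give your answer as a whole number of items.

Spearman-Brown solved for the length factor n:
n = r_target (1 − r_old) / [ r_old (1 − r_target) ]
n = 0.607(1 − 0.310) / [0.310(1 − 0.607)]
  = 0.418830 / 0.121830 = 3.4378
Items needed = n × 5 = 3.4378 × 5 ≈ 17.19 → round up to 18

18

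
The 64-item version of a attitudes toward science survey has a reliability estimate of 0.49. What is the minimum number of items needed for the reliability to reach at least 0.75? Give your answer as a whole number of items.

200

n = 0.75 × (1 − 0.49) / [ 0.49 × (1 − 0.75) ]
n = 0.3825 / 0.1225 ≈ 3.1224
So the test needs 3.1224 × 64 ≈ 199.83 items; rounding up, 200.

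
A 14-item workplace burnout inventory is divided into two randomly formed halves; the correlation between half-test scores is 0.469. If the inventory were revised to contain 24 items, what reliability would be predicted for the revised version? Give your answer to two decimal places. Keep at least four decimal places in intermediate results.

Spearman-Brown correction (n = 2): r_full = 2·0.469/(1 + 0.469) = 0.6385
Length factor from 14 to 24 items: n = 24/14 = 1.7143
r_new = n·r_full / (1 + (n − 1)·r_full) = 1.0946 / 1.4561 ≈ 0.7517

0.75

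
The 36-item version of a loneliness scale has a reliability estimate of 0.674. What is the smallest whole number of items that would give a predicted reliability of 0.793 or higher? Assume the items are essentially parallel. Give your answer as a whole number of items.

67

n = 0.793 × (1 − 0.674) / [ 0.674 × (1 − 0.793) ]
n = 0.258518 / 0.139518 ≈ 1.8529
So the test needs 1.8529 × 36 ≈ 66.70 items; rounding up, 67.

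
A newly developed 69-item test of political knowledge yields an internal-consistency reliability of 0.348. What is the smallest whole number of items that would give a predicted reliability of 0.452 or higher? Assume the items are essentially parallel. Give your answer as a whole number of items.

107

Invert Spearman-Brown to solve for n:
n = r*(1 − r) / [ r (1 − r*) ]
n = 0.452 × (1 − 0.348) / [ 0.348 × (1 − 0.452) ]
n = 0.294704 / 0.190704 ≈ 1.5453
1.5453 × 69 = 106.63 → 107 items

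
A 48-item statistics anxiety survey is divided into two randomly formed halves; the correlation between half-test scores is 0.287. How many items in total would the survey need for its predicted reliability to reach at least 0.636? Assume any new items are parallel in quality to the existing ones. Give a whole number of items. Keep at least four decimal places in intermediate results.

Corrected full-test reliability: r_full = 2 × 0.287 / (1 + 0.287) ≈ 0.4460
Solve Spearman-Brown for n: n = 0.636(1 − 0.4460) / [0.4460(1 − 0.636)] = 2.1704
Items = 2.1704 × 48 ≈ 104.18 → 105

105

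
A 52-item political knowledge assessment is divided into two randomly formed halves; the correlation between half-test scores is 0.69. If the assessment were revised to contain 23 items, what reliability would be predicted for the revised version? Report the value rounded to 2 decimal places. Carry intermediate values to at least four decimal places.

0.66

First correct the split-half correlation to full-test reliability: r_full = 2 × 0.69 / (1 + 0.69) ≈ 0.8166
Length factor from 52 to 23 items: n = 23/52 = 0.4423
r_new = n·r_full / (1 + (n − 1)·r_full) = 0.3612 / 0.5446 ≈ 0.6632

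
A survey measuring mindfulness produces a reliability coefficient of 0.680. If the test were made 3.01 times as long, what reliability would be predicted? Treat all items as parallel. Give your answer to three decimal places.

0.865

Spearman-Brown: r_new = n·r / (1 + (n − 1)·r)
r_new = 3.01·0.680 / [1 + (3.01 − 1)·0.680]
     = 2.0468 / 2.3668 = 0.8648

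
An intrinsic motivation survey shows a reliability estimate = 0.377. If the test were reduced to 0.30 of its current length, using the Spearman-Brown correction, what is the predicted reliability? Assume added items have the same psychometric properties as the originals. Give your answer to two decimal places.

0.15

By Spearman-Brown, r_new = n r / (1 + (n − 1) r).
r_new = 0.3·0.377 / [1 + (0.3 − 1)·0.377]
     = 0.1131 / 0.7361 = 0.1536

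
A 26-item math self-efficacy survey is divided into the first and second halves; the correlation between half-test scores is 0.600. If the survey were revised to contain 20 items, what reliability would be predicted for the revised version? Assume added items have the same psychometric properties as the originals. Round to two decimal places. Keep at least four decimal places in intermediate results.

0.70

First correct the split-half correlation to full-test reliability: r_full = 2 × 0.600 / (1 + 0.600) ≈ 0.7500
Then adjust to 20 items: n = 20/26 = 0.7692
r_new = n·r_full / (1 + (n − 1)·r_full) = 0.5769 / 0.8269 ≈ 0.6977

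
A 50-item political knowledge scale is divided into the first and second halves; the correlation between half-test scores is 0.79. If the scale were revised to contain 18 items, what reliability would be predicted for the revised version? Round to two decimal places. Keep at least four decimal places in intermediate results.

0.73

Full-test reliability from the split-half r: r_full = 2(0.79)/(1 + 0.79) = 0.8827
Length factor from 50 to 18 items: n = 18/50 = 0.3600
r_new = n·r_full / (1 + (n − 1)·r_full) = 0.3178 / 0.4351 ≈ 0.7304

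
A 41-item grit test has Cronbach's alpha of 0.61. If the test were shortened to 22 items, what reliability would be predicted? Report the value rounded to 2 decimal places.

Length ratio n = 22/41 = 0.5366
Apply the Spearman-Brown prophecy formula, r' = nr / [1 + (n − 1)r]:
r_new = (0.5366 × 0.61) / (1 + (0.5366 − 1) × 0.61)
r_new = 0.3273 / 0.7173 ≈ 0.4563

0.46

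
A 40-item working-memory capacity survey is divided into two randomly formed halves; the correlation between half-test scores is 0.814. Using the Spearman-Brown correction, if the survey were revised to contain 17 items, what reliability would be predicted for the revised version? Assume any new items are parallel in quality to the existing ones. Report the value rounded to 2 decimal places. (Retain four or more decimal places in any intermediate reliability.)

0.79

Spearman-Brown correction (n = 2): r_full = 2·0.814/(1 + 0.814) = 0.8975
Then adjust to 17 items: n = 17/40 = 0.4250
r_new = n·r_full / (1 + (n − 1)·r_full) = 0.3814 / 0.4839 ≈ 0.7882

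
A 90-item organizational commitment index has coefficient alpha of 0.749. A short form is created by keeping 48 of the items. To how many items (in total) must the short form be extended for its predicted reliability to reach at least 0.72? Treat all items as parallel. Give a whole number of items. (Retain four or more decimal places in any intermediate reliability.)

78

Short-form reliability: n = 48/90 = 0.5333; r_48 = n·r/(1+(n−1)r) ≈ 0.6141
Then solve for n' with r_old = 0.6141, r_target = 0.72: n' = 0.72(1 − 0.6141)/[0.6141(1 − 0.72)] = 1.6159
Items = 1.6159 × 48 ≈ 77.56 → 78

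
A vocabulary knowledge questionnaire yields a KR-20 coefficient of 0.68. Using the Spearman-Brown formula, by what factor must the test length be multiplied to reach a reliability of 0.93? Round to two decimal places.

Invert Spearman-Brown to solve for n:
n = r_target (1 − r_old) / [ r_old (1 − r_target) ]
n = 0.93(1 − 0.68) / [0.68(1 − 0.93)]
  = 0.2976 / 0.0476 = 6.2521

6.25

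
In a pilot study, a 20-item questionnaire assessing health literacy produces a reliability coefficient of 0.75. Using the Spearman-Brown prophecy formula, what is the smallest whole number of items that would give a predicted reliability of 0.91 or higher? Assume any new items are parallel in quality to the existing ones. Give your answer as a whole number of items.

Invert Spearman-Brown to solve for n:
n = r_target (1 − r_old) / [ r_old (1 − r_target) ]
n = [0.91 × 0.25] / [0.75 × 0.09]
  = 0.2275 / 0.0675 = 3.3704
3.3704 × 20 = 67.41 → 68 items

68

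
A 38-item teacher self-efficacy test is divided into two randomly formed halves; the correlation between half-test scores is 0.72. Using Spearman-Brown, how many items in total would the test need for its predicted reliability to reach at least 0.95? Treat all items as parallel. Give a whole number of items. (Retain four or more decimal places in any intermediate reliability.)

r_full = 2(0.72)/(1 + 0.72) = 0.8372
n = r_tgt(1 − r_full) / [r_full(1 − r_tgt)] = 0.95 × 0.1628 / (0.8372 × 0.05) ≈ 3.6947
Required items = 3.6947 × 38 = 140.40, so 141 items.

141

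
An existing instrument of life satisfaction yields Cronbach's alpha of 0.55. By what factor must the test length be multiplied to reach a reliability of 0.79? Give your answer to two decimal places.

3.08

Rearranging the Spearman-Brown formula for n,
n = r_target (1 − r_old) / [ r_old (1 − r_target) ]
n = [0.79 × 0.45] / [0.55 × 0.21]
  = 0.3555 / 0.1155 = 3.0779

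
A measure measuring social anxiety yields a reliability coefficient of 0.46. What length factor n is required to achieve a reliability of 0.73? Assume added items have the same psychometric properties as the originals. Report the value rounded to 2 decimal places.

3.17

Invert Spearman-Brown to solve for n:
n = r_target (1 − r_old) / [ r_old (1 − r_target) ]
n = 0.73 × (1 − 0.46) / [ 0.46 × (1 − 0.73) ]
  = 0.3942 / 0.1242 = 3.1739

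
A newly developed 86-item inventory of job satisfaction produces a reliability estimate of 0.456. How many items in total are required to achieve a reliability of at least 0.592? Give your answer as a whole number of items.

n = 0.592(1 − 0.456) / [0.456(1 − 0.592)]
n = 0.322048 / 0.186048 ≈ 1.7310
Items needed = n × 86 = 1.7310 × 86 ≈ 148.87 → round up to 149

149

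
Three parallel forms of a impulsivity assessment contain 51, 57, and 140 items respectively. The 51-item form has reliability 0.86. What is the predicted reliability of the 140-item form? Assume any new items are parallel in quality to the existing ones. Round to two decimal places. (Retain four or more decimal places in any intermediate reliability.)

0.94

Only the ratio of lengths matters: n = 140/51 = 2.7451
r_{140} = n·r / (1 + (n − 1)·r) = 2.3608 / 2.5008 ≈ 0.9440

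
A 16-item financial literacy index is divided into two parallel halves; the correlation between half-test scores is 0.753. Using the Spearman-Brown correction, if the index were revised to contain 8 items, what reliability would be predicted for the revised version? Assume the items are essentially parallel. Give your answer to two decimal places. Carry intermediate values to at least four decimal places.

0.75

First correct the split-half correlation to full-test reliability: r_full = 2 × 0.753 / (1 + 0.753) ≈ 0.8591
Length factor from 16 to 8 items: n = 8/16 = 0.5000
r_new = n·r_full / (1 + (n − 1)·r_full) = 0.4295 / 0.5705 ≈ 0.7528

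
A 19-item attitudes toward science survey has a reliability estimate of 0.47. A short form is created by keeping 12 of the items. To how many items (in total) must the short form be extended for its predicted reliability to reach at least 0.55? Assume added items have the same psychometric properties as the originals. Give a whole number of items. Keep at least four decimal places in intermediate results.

27

Short-form reliability: n = 12/19 = 0.6316; r_12 = n·r/(1+(n−1)r) ≈ 0.3590
Length factor from the short form to reach 0.55: n' = 0.55(1 − 0.3590) / [0.3590(1 − 0.55)] ≈ 2.1823
Total items = 2.1823 × 12 = 26.19, rounded up to 27.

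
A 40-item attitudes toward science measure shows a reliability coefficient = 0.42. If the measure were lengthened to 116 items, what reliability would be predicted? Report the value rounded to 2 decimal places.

Length ratio n = 116/40 = 2.9
Spearman-Brown: r_new = n·r / (1 + (n − 1)·r)
r_new = (2.9 × 0.42) / (1 + (2.9 − 1) × 0.42)
     = 1.2180 / 1.7980 = 0.6774

0.68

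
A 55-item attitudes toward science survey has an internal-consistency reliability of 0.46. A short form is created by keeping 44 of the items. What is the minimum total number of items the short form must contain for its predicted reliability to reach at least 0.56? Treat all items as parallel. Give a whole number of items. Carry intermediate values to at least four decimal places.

83

First, r for the 44-item form: n = 44/55 = 0.8000, so r_44 = 0.8000·0.46/(1 + (0.8000 − 1)·0.46) = 0.4053
Then solve for n' with r_old = 0.4053, r_target = 0.56: n' = 0.56(1 − 0.4053)/[0.4053(1 − 0.56)] = 1.8675
Total items = 1.8675 × 44 = 82.17, rounded up to 83.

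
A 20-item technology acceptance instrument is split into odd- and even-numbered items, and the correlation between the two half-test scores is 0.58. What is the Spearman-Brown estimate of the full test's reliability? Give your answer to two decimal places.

0.73

Apply the Spearman-Brown correction with n = 2:
r_full = 2r_hh / (1 + r_hh) = 2 × 0.58 / (1 + 0.58)
r_full = 1.1600 / 1.5800 ≈ 0.7342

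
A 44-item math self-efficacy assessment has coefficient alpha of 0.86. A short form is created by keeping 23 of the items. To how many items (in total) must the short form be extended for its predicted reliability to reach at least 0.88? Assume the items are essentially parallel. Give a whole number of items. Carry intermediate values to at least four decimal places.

First, r for the 23-item form: n = 23/44 = 0.5227, so r_23 = 0.5227·0.86/(1 + (0.5227 − 1)·0.86) = 0.7625
Then solve for n' with r_old = 0.7625, r_target = 0.88: n' = 0.88(1 − 0.7625)/[0.7625(1 − 0.88)] = 2.2842
Total items = 2.2842 × 23 = 52.54, rounded up to 53.

53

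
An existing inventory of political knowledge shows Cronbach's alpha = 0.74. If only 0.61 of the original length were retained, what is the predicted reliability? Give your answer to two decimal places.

Apply the Spearman-Brown prophecy formula, r' = nr / [1 + (n − 1)r]:
r_new = 0.61·0.74 / [1 + (0.61 − 1)·0.74]
     = 0.4514 / 0.7114 = 0.6345

0.63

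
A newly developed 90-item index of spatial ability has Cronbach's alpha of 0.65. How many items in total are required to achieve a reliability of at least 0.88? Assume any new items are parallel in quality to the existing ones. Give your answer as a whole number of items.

356

Rearranging the Spearman-Brown formula for n,
n = r_target (1 − r_old) / [ r_old (1 − r_target) ]
n = 0.88(1 − 0.65) / [0.65(1 − 0.88)]
  = 0.3080 / 0.0780 = 3.9487
So the test needs 3.9487 × 90 ≈ 355.38 items; rounding up, 356.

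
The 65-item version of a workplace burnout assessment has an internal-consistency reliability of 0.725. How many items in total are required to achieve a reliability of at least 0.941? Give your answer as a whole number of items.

n = [0.941 × 0.275] / [0.725 × 0.059]
n = 0.258775 / 0.042775 ≈ 6.0497
Items needed = n × 65 = 6.0497 × 65 ≈ 393.23 → round up to 394

394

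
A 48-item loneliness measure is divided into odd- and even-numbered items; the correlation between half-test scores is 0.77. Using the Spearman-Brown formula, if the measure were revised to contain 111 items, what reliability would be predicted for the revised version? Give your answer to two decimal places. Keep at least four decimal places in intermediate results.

Full-test reliability from the split-half r: r_full = 2(0.77)/(1 + 0.77) = 0.8701
Length factor from 48 to 111 items: n = 111/48 = 2.3125
r_new = n·r_full / (1 + (n − 1)·r_full) = 2.0121 / 2.1420 ≈ 0.9394

0.94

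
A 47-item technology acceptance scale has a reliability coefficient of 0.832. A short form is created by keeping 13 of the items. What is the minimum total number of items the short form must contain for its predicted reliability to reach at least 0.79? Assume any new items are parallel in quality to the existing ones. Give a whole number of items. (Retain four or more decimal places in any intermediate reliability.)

First, r for the 13-item form: n = 13/47 = 0.2766, so r_13 = 0.2766·0.832/(1 + (0.2766 − 1)·0.832) = 0.5780
Then solve for n' with r_old = 0.5780, r_target = 0.79: n' = 0.79(1 − 0.5780)/[0.5780(1 − 0.79)] = 2.7466
Total items = 2.7466 × 13 = 35.71, rounded up to 36.

36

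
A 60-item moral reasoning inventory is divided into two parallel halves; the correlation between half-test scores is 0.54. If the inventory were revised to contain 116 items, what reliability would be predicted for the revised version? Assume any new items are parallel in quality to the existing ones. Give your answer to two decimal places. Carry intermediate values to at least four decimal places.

First correct the split-half correlation to full-test reliability: r_full = 2 × 0.54 / (1 + 0.54) ≈ 0.7013
Length factor from 60 to 116 items: n = 116/60 = 1.9333
r_new = n·r_full / (1 + (n − 1)·r_full) = 1.3558 / 1.6545 ≈ 0.8195

0.82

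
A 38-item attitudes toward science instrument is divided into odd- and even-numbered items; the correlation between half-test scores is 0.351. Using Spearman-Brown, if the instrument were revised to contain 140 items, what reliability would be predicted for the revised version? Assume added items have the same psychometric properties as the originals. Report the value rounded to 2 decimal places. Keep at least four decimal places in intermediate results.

First correct the split-half correlation to full-test reliability: r_full = 2 × 0.351 / (1 + 0.351) ≈ 0.5196
Length factor from 38 to 140 items: n = 140/38 = 3.6842
r_new = n·r_full / (1 + (n − 1)·r_full) = 1.9143 / 2.3947 ≈ 0.7994

0.80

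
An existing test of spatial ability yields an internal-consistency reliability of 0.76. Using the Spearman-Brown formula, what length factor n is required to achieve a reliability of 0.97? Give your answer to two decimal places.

10.21

Invert Spearman-Brown to solve for n:
n = r_target (1 − r_old) / [ r_old (1 − r_target) ]
n = [0.97 × 0.24] / [0.76 × 0.03]
  = 0.2328 / 0.0228 = 10.2105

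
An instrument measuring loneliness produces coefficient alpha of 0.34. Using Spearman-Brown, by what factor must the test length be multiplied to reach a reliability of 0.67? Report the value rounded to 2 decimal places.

3.94

n = [0.67 × 0.66] / [0.34 × 0.33]
n = 0.4422 / 0.1122 ≈ 3.9412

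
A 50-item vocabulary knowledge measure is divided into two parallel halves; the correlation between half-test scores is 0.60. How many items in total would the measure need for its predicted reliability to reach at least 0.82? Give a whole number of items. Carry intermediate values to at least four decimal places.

76

Corrected full-test reliability: r_full = 2 × 0.60 / (1 + 0.60) ≈ 0.7500
n = r_tgt(1 − r_full) / [r_full(1 − r_tgt)] = 0.82 × 0.2500 / (0.7500 × 0.18) ≈ 1.5185
Items = 1.5185 × 50 ≈ 75.92 → 76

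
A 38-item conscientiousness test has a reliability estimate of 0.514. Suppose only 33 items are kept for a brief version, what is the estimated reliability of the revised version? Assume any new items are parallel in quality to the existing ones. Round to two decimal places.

Length ratio n = 33/38 = 0.8684
r_new = 0.8684·0.514 / [1 + (0.8684 − 1)·0.514]
r_new = 0.4464 / 0.9324 ≈ 0.4788

0.48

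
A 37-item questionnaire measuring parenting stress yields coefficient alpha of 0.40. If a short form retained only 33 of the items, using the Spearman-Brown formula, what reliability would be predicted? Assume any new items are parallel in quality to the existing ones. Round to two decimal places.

The new length is 33/37 = 0.8919 times the old.
r_new = (0.8919 × 0.40) / (1 + (0.8919 − 1) × 0.40)
     = 0.3568 / 0.9568 = 0.3729

0.37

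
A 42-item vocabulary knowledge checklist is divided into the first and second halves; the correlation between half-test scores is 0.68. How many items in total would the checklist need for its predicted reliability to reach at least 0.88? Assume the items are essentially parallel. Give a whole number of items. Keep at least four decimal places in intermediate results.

r_full = 2(0.68)/(1 + 0.68) = 0.8095
n = r_tgt(1 − r_full) / [r_full(1 − r_tgt)] = 0.88 × 0.1905 / (0.8095 × 0.12) ≈ 1.7258
Required items = 1.7258 × 42 = 72.48, so 73 items.

73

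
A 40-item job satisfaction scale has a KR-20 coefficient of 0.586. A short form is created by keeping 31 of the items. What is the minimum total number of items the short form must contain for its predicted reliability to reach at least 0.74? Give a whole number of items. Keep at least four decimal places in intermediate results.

Short-form reliability: n = 31/40 = 0.7750; r_31 = n·r/(1+(n−1)r) ≈ 0.5231
Then solve for n' with r_old = 0.5231, r_target = 0.74: n' = 0.74(1 − 0.5231)/[0.5231(1 − 0.74)] = 2.5948
Total items = 2.5948 × 31 = 80.44, rounded up to 81.

81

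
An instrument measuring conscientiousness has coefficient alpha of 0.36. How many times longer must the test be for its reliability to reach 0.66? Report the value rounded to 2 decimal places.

Spearman-Brown solved for the length factor n:
n = r*(1 − r) / [ r (1 − r*) ]
n = [0.66 × 0.64] / [0.36 × 0.34]
  = 0.4224 / 0.1224 = 3.4510

3.45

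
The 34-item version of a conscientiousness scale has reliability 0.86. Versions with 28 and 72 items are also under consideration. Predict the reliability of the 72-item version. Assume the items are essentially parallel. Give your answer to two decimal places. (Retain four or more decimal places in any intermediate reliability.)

0.93

The 28-item form is not needed; work directly from the 34-item form with n = 72/34 = 2.1176.
r_{72} = n·r / (1 + (n − 1)·r) = 1.8211 / 1.9611 ≈ 0.9286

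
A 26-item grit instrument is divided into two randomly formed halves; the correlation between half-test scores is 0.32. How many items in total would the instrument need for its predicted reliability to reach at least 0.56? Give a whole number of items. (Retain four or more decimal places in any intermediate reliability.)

Corrected full-test reliability: r_full = 2 × 0.32 / (1 + 0.32) ≈ 0.4848
Solve Spearman-Brown for n: n = 0.56(1 − 0.4848) / [0.4848(1 − 0.56)] = 1.3525
Required items = 1.3525 × 26 = 35.16, so 36 items.

36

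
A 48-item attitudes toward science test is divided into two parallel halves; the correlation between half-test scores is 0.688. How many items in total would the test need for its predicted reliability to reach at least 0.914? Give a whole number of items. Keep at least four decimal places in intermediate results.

Corrected full-test reliability: r_full = 2 × 0.688 / (1 + 0.688) ≈ 0.8152
Solve Spearman-Brown for n: n = 0.914(1 − 0.8152) / [0.8152(1 − 0.914)] = 2.4093
Required items = 2.4093 × 48 = 115.65, so 116 items.

116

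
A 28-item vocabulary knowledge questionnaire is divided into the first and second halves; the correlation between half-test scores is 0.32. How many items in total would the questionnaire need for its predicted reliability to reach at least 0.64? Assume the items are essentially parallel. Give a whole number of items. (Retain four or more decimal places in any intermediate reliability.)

Corrected full-test reliability: r_full = 2 × 0.32 / (1 + 0.32) ≈ 0.4848
Solve Spearman-Brown for n: n = 0.64(1 − 0.4848) / [0.4848(1 − 0.64)] = 1.8893
Items = 1.8893 × 28 ≈ 52.90 → 53

53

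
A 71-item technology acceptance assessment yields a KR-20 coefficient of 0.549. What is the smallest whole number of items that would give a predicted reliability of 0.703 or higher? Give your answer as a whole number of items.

Invert Spearman-Brown to solve for n:
n = r_target (1 − r_old) / [ r_old (1 − r_target) ]
n = [0.703 × 0.451] / [0.549 × 0.297]
n = 0.317053 / 0.163053 ≈ 1.9445
1.9445 × 71 = 138.06 → 139 items

139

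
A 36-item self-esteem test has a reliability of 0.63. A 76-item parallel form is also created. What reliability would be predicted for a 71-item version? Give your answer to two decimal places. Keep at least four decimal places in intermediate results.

0.77

Only the ratio of lengths matters: n = 71/36 = 1.9722
r_{71} = n·r / (1 + (n − 1)·r) = 1.2425 / 1.6125 ≈ 0.7705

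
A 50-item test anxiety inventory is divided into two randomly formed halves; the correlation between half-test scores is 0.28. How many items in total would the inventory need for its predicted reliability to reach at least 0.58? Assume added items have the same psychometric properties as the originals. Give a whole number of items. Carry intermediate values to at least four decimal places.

r_full = 2(0.28)/(1 + 0.28) = 0.4375
n = r_tgt(1 − r_full) / [r_full(1 − r_tgt)] = 0.58 × 0.5625 / (0.4375 × 0.42) ≈ 1.7755
Items = 1.7755 × 50 ≈ 88.78 → 89

89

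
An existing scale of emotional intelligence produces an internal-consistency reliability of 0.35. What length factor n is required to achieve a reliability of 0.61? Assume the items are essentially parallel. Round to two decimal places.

2.90

n = [0.61 × 0.65] / [0.35 × 0.39]
  = 0.3965 / 0.1365 = 2.9048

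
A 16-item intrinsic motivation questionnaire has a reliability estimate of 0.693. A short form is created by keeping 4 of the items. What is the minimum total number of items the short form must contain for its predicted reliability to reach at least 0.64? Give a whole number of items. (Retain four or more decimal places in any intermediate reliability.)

First, r for the 4-item form: n = 4/16 = 0.2500, so r_4 = 0.2500·0.693/(1 + (0.2500 − 1)·0.693) = 0.3607
Length factor from the short form to reach 0.64: n' = 0.64(1 − 0.3607) / [0.3607(1 − 0.64)] ≈ 3.1509
Items = 3.1509 × 4 ≈ 12.60 → 13

13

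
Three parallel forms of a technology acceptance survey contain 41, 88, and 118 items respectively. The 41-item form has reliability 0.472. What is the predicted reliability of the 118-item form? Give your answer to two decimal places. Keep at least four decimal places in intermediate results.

0.72

Only the ratio of lengths matters: n = 118/41 = 2.8780
r_{118} = n·r / (1 + (n − 1)·r) = 1.3584 / 1.8864 ≈ 0.7201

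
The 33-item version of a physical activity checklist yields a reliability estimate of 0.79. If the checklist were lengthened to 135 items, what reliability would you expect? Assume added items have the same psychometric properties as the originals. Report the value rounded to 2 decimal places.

n = 135/33 = 4.0909
Spearman-Brown: r_new = n·r / (1 + (n − 1)·r)
r_new = 4.0909·0.79 / [1 + (4.0909 − 1)·0.79]
     = 3.2318 / 3.4418 = 0.9390

0.94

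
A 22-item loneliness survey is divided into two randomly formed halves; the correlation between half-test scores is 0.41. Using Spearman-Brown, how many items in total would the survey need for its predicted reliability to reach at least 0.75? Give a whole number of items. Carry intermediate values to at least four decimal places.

48

Corrected full-test reliability: r_full = 2 × 0.41 / (1 + 0.41) ≈ 0.5816
n = r_tgt(1 − r_full) / [r_full(1 − r_tgt)] = 0.75 × 0.4184 / (0.5816 × 0.25) ≈ 2.1582
Items = 2.1582 × 22 ≈ 47.48 → 48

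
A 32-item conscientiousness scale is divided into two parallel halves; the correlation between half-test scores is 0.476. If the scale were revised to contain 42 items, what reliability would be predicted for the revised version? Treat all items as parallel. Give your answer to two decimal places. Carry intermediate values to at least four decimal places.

0.70

First correct the split-half correlation to full-test reliability: r_full = 2 × 0.476 / (1 + 0.476) ≈ 0.6450
Length factor from 32 to 42 items: n = 42/32 = 1.3125
r_new = n·r_full / (1 + (n − 1)·r_full) = 0.8466 / 1.2016 ≈ 0.7046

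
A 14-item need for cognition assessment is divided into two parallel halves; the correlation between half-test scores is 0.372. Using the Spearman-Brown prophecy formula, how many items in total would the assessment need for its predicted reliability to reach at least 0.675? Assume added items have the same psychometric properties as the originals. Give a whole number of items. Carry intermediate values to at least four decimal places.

25

Corrected full-test reliability: r_full = 2 × 0.372 / (1 + 0.372) ≈ 0.5423
n = r_tgt(1 − r_full) / [r_full(1 − r_tgt)] = 0.675 × 0.4577 / (0.5423 × 0.325) ≈ 1.7529
Items = 1.7529 × 14 ≈ 24.54 → 25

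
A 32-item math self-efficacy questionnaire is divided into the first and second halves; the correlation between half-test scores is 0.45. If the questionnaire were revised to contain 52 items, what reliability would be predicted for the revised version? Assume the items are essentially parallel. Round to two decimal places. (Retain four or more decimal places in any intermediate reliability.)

First correct the split-half correlation to full-test reliability: r_full = 2 × 0.45 / (1 + 0.45) ≈ 0.6207
Length factor from 32 to 52 items: n = 52/32 = 1.6250
r_new = n·r_full / (1 + (n − 1)·r_full) = 1.0086 / 1.3879 ≈ 0.7267

0.73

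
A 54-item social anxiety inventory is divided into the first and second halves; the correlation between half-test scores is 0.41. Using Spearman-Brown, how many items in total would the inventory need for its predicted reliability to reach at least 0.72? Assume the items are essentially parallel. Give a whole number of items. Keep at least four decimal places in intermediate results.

100

Corrected full-test reliability: r_full = 2 × 0.41 / (1 + 0.41) ≈ 0.5816
n = r_tgt(1 − r_full) / [r_full(1 − r_tgt)] = 0.72 × 0.4184 / (0.5816 × 0.28) ≈ 1.8499
Required items = 1.8499 × 54 = 99.89, so 100 items.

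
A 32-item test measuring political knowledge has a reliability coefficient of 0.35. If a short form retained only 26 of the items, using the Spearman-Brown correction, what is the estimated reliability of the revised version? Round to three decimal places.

Length ratio n = 26/32 = 0.8125
Apply the Spearman-Brown prophecy formula, r' = nr / [1 + (n − 1)r]:
r_new = 0.8125·0.35 / [1 + (0.8125 − 1)·0.35]
r_new = 0.2844 / 0.9344 ≈ 0.3044

0.304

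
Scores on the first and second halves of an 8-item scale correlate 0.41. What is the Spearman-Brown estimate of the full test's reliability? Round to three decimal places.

The full test is twice the length of either half (n = 2).
r_full = 2(0.41) / (1 + 0.41)
       = 0.8200 / 1.4100 = 0.5816

0.582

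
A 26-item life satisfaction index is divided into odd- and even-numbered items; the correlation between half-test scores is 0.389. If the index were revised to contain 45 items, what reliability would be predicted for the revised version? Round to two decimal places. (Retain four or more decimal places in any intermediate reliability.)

0.69

Full-test reliability from the split-half r: r_full = 2(0.389)/(1 + 0.389) = 0.5601
Length factor from 26 to 45 items: n = 45/26 = 1.7308
r_new = n·r_full / (1 + (n − 1)·r_full) = 0.9694 / 1.4093 ≈ 0.6879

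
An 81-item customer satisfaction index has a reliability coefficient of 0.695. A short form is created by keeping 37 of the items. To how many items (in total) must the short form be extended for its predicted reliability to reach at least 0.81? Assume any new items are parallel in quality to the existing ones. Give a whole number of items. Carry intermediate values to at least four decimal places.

Short-form reliability: n = 37/81 = 0.4568; r_37 = n·r/(1+(n−1)r) ≈ 0.5100
Then solve for n' with r_old = 0.5100, r_target = 0.81: n' = 0.81(1 − 0.5100)/[0.5100(1 − 0.81)] = 4.0960
Items = 4.0960 × 37 ≈ 151.55 → 152

152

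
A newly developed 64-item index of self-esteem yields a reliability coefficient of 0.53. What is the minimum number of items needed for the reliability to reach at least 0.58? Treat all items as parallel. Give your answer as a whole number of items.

Spearman-Brown solved for the length factor n:
n = r*(1 − r) / [ r (1 − r*) ]
n = 0.58 × (1 − 0.53) / [ 0.53 × (1 − 0.58) ]
n = 0.2726 / 0.2226 ≈ 1.2246
Items needed = n × 64 = 1.2246 × 64 ≈ 78.37 → round up to 79

79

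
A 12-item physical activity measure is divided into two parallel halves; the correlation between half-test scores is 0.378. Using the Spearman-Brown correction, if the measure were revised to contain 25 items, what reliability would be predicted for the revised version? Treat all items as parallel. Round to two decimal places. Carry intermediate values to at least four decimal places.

Spearman-Brown correction (n = 2): r_full = 2·0.378/(1 + 0.378) = 0.5486
Then adjust to 25 items: n = 25/12 = 2.0833
r_new = n·r_full / (1 + (n − 1)·r_full) = 1.1429 / 1.5943 ≈ 0.7169

0.72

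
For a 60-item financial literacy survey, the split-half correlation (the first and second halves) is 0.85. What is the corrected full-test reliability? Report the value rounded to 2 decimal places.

0.92

r_full = 2r_hh / (1 + r_hh) = 2 × 0.85 / (1 + 0.85)
r_full = 1.7000 / 1.8500 ≈ 0.9189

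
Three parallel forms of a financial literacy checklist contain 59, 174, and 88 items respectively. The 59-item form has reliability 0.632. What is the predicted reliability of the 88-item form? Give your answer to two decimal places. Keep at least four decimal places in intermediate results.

Only the ratio of lengths matters: n = 88/59 = 1.4915
r_{88} = n·r / (1 + (n − 1)·r) = 0.9426 / 1.3106 ≈ 0.7192

0.72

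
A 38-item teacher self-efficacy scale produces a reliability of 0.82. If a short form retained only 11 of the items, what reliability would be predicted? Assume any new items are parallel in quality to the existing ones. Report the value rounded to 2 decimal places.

0.57

n = 11/38 = 0.2895
r_new = (0.2895 × 0.82) / (1 + (0.2895 − 1) × 0.82)
     = 0.2374 / 0.4174 = 0.5688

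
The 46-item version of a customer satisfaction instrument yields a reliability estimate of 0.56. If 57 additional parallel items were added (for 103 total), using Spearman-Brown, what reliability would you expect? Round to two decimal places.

n = 103/46 = 2.2391
r_new = 2.2391·0.56 / [1 + (2.2391 − 1)·0.56]
     = 1.2539 / 1.6939 = 0.7402

0.74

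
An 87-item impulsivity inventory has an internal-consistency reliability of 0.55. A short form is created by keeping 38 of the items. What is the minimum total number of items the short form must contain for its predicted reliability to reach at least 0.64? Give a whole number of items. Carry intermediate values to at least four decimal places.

Short-form reliability: n = 38/87 = 0.4368; r_38 = n·r/(1+(n−1)r) ≈ 0.3481
Length factor from the short form to reach 0.64: n' = 0.64(1 − 0.3481) / [0.3481(1 − 0.64)] ≈ 3.3293
Total items = 3.3293 × 38 = 126.51, rounded up to 127.

127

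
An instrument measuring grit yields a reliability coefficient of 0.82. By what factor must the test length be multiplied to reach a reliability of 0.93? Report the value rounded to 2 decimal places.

2.92

n = [0.93 × 0.18] / [0.82 × 0.07]
n = 0.1674 / 0.0574 ≈ 2.9164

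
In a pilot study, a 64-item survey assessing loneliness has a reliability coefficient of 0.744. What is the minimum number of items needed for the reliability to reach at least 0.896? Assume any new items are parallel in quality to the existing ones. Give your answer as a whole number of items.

n = 0.896 × (1 − 0.744) / [ 0.744 × (1 − 0.896) ]
  = 0.229376 / 0.077376 = 2.9644
2.9644 × 64 = 189.72 → 190 items

190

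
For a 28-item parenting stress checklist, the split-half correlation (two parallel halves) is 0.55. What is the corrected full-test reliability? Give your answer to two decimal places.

Each half is half the length of the full test, so the full test is n = 2 times a half.
r_full = 2(0.55) / (1 + 0.55)
r_full = 1.1000 / 1.5500 ≈ 0.7097

0.71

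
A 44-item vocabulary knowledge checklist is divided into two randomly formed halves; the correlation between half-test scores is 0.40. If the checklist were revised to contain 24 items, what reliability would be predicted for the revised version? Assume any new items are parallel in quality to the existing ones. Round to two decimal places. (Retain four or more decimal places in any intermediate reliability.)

Spearman-Brown correction (n = 2): r_full = 2·0.40/(1 + 0.40) = 0.5714
Length factor from 44 to 24 items: n = 24/44 = 0.5455
r_new = n·r_full / (1 + (n − 1)·r_full) = 0.3117 / 0.7403 ≈ 0.4210

0.42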